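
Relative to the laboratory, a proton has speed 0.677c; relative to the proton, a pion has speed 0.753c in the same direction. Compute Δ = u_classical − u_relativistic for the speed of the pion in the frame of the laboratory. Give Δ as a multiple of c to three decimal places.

Galilean: u_cl = 0.753 + 0.677 = 1.4300.
Relativistic: u_rel = (0.753 + 0.677) / (1 + 0.753·0.677) = 1.4300/1.5098 = 0.9472.
Δ = 1.4300 − 0.9472 = 0.4828.
(The classical prediction exceeds c; the relativistic result does not.)

Δ = 0.483c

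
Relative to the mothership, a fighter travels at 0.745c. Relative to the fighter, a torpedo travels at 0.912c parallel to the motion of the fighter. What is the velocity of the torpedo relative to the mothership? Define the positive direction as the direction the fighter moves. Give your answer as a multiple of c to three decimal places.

With v = 0.745 and u' = 0.912 (in units of c),
u = (u' + v)/(1 + u'v/c²):
u = (0.912 + 0.745) / (1 + 0.912·0.745) = 1.6570/1.6794 = 0.9866

0.987c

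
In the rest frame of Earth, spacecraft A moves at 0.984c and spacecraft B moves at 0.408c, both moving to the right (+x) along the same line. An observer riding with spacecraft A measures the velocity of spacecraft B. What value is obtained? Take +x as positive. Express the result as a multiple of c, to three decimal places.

β_A = 0.984, β_B = 0.408.
Transform to A's frame with the inverse velocity-addition law: u' = (u − v)/(1 − uv/c²), taking u = β_B and v = β_A.
u' = (0.408 − 0.984) / (1 − (0.984)(0.408)) = -0.5760/0.5985 = -0.9624.

-0.962c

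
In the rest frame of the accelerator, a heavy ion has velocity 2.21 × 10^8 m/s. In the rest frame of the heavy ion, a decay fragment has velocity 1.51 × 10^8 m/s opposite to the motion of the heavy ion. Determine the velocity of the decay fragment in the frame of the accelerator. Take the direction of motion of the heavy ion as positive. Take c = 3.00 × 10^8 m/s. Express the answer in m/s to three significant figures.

+1.11 × 10^8 m/s

In units of c (dividing by 3.00 × 10^8 m/s): v = 0.737, u' = -0.503.
u = (u' + v)/(1 + u'v/c²):
u = (-0.503 + 0.737) / (1 + (-0.503)·0.737) = 0.2333/0.6292 = 0.3708
Converting back: u = 0.3708 × 3.00 × 10^8 m/s.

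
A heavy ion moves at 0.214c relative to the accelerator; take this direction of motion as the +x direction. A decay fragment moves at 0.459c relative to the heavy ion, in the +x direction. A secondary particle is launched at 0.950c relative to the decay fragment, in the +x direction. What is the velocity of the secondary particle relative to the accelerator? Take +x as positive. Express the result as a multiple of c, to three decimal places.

Apply u = (u' + v)/(1 + u'v/c²) successively, working outward toward the accelerator.
Start: velocity of the heavy ion relative to the accelerator = 0.2140c.
Compose with the decay fragment (u' = 0.459 in the heavy ion frame): u_1 = (0.459 + 0.214) / (1 + 0.459·0.214) = 0.6730/1.0982 = 0.6128.
Compose with the secondary particle (u' = 0.950 in the decay fragment frame): u_2 = (0.950 + 0.613) / (1 + 0.950·0.613) = 1.5628/1.5822 = 0.9878.

0.988c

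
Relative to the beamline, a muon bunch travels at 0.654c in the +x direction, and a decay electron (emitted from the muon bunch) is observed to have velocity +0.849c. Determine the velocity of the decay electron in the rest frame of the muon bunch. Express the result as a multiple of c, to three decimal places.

+0.438c

Invert the composition law: u' = (u − v)/(1 − uv/c²).
u' = (0.849 − 0.654) / (1 − (0.849)(0.654)) = 0.1950/0.4448 = 0.4384.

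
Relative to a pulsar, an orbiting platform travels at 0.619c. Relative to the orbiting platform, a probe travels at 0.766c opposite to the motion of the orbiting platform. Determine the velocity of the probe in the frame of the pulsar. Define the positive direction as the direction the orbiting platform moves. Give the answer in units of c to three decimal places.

With v = 0.619 and u' = -0.766 (in units of c),
u = (u' + v)/(1 + u'v/c²):
u = (-0.766 + 0.619) / (1 + (-0.766)·0.619) = -0.1470/0.5258 = -0.2795

-0.280c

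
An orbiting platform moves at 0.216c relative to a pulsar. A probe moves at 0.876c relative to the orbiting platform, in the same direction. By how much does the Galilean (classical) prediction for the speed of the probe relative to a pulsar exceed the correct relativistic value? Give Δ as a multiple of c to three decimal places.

Δ = 0.174c

Galilean: u_cl = 0.876 + 0.216 = 1.0920.
Relativistic: u_rel = (0.876 + 0.216) / (1 + 0.876·0.216) = 1.0920/1.1892 = 0.9183.
Δ = 1.0920 − 0.9183 = 0.1737.
(The classical prediction exceeds c; the relativistic result does not.)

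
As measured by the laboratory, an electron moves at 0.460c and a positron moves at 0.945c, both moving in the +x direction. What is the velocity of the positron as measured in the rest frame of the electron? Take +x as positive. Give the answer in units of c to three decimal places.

β_A = 0.460, β_B = 0.945.
Transform to A's frame with the inverse velocity-addition law: u' = (u − v)/(1 − uv/c²), taking u = β_B and v = β_A.
u' = (0.945 − 0.460) / (1 − (0.460)(0.945)) = 0.4850/0.5653 = 0.8580.

+0.858c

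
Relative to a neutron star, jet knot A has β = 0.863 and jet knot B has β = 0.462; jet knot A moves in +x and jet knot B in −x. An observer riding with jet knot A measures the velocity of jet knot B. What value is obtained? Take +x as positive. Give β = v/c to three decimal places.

β = -0.947

β_A = 0.863, β_B = -0.462.
Transform to A's frame with the inverse velocity-addition law: u' = (u − v)/(1 − uv/c²), taking u = β_B and v = β_A.
u' = (-0.462 − 0.863) / (1 − (0.863)(-0.462)) = -1.3250/1.3987 = -0.9473.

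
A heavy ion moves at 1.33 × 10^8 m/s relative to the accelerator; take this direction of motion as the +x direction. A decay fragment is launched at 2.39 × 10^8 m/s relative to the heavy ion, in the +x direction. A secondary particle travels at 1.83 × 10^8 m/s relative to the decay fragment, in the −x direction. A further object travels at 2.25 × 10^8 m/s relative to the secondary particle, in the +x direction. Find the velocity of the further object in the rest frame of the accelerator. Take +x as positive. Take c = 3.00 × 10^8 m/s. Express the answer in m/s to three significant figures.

+2.85 × 10^8 m/s

Apply u = (u' + v)/(1 + u'v/c²) successively, working outward toward the accelerator.
(Dividing each given speed by c = 3.00 × 10^8 m/s to work in units of c.)
Start: velocity of the heavy ion relative to the accelerator = 0.4433c.
Compose with the decay fragment (u' = 0.797 in the heavy ion frame): u_1 = (0.797 + 0.443) / (1 + 0.797·0.443) = 1.2400/1.3532 = 0.9164.
Compose with the secondary particle (u' = -0.610 in the decay fragment frame): u_2 = (-0.610 + 0.916) / (1 + (-0.610)·0.916) = 0.3064/0.4410 = 0.6946.
Compose with the further object (u' = 0.750 in the secondary particle frame): u_3 = (0.750 + 0.695) / (1 + 0.750·0.695) = 1.4446/1.5210 = 0.9498.
So u = 0.9498 × 3.00 × 10^8 m/s.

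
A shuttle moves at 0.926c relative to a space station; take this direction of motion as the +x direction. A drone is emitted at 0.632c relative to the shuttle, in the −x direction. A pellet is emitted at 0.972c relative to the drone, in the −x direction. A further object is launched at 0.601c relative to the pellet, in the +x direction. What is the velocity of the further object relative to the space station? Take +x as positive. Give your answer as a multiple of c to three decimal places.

Apply u = (u' + v)/(1 + u'v/c²) successively, working outward toward the space station.
Start: velocity of the shuttle relative to the space station = 0.9260c.
Compose with the drone (u' = -0.632 in the shuttle frame): u_1 = (-0.632 + 0.926) / (1 + (-0.632)·0.926) = 0.2940/0.4148 = 0.7088.
Compose with the pellet (u' = -0.972 in the drone frame): u_2 = (-0.972 + 0.709) / (1 + (-0.972)·0.709) = -0.2632/0.3110 = -0.8462.
Compose with the further object (u' = 0.601 in the pellet frame): u_3 = (0.601 + (-0.846)) / (1 + 0.601·(-0.846)) = -0.2452/0.4915 = -0.4988.

-0.499c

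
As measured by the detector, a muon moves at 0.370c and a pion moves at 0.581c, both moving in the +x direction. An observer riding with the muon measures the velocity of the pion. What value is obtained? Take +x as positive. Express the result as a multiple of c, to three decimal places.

β_A = 0.370, β_B = 0.581.
Transform to A's frame with the inverse velocity-addition law: u' = (u − v)/(1 − uv/c²), taking u = β_B and v = β_A.
u' = (0.581 − 0.370) / (1 − (0.370)(0.581)) = 0.2110/0.7850 = 0.2688.

+0.269c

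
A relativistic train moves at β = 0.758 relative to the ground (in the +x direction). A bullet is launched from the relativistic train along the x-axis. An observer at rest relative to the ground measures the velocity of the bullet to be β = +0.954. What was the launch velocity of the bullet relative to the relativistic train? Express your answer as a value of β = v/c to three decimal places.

Invert the composition law: u' = (u − v)/(1 − uv/c²).
u' = (0.954 − 0.758) / (1 − (0.954)(0.758)) = 0.1960/0.2769 = 0.7079.

β = +0.708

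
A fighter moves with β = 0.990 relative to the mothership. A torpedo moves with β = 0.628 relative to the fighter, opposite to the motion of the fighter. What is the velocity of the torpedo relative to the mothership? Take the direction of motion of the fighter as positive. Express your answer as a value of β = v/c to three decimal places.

With v = 0.990 and u' = -0.628 (in units of c),
u = (u' + v)/(1 + u'v/c²):
u = (-0.628 + 0.990) / (1 + (-0.628)·0.990) = 0.3620/0.3783 = 0.9570

β = +0.957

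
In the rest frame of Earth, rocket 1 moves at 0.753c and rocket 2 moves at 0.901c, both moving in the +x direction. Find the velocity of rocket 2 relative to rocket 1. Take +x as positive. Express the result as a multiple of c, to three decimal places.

+0.460c

β_A = 0.753, β_B = 0.901.
Transform to A's frame with the inverse velocity-addition law: u' = (u − v)/(1 − uv/c²), taking u = β_B and v = β_A.
u' = (0.901 − 0.753) / (1 − (0.753)(0.901)) = 0.1480/0.3215 = 0.4603.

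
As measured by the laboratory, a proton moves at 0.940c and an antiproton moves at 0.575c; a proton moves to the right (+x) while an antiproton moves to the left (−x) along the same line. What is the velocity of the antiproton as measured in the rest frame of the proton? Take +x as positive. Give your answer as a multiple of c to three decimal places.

-0.983c

β_A = 0.940, β_B = -0.575.
Transform to A's frame with the inverse velocity-addition law: u' = (u − v)/(1 − uv/c²), taking u = β_B and v = β_A.
u' = (-0.575 − 0.940) / (1 − (0.940)(-0.575)) = -1.5150/1.5405 = -0.9834.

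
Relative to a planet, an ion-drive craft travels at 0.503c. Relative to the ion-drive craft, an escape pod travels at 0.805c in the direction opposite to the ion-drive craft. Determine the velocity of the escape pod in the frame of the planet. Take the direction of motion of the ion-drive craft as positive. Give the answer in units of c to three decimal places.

With v = 0.503 and u' = -0.805 (in units of c),
u = (u' + v)/(1 + u'v/c²):
u = (-0.805 + 0.503) / (1 + (-0.805)·0.503) = -0.3020/0.5951 = -0.5075

-0.507c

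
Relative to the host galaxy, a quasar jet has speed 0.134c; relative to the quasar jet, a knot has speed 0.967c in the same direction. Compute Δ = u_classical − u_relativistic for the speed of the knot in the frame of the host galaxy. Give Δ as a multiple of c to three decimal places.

Galilean: u_cl = 0.967 + 0.134 = 1.1010.
Relativistic: u_rel = (0.967 + 0.134) / (1 + 0.967·0.134) = 1.1010/1.1296 = 0.9747.
Δ = 1.1010 − 0.9747 = 0.1263.
(The classical prediction exceeds c; the relativistic result does not.)

Δ = 0.126c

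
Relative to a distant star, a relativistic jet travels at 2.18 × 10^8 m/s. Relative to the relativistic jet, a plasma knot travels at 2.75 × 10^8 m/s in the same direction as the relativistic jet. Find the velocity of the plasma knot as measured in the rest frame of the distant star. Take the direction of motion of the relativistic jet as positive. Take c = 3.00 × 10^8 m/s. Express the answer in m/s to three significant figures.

In units of c (dividing by 3.00 × 10^8 m/s): v = 0.727, u' = 0.917.
u = (u' + v)/(1 + u'v/c²):
u = (0.917 + 0.727) / (1 + 0.917·0.727) = 1.6433/1.6661 = 0.9863
Converting back: u = 0.9863 × 3.00 × 10^8 m/s.

2.96 × 10^8 m/s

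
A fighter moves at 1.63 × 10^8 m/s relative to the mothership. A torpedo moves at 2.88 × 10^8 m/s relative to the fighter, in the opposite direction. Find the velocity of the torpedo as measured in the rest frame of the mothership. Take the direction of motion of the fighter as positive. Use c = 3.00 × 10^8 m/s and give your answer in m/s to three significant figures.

-2.61 × 10^8 m/s

In units of c (dividing by 3.00 × 10^8 m/s): v = 0.543, u' = -0.960.
u = (u' + v)/(1 + u'v/c²):
u = (-0.960 + 0.543) / (1 + (-0.960)·0.543) = -0.4167/0.4784 = -0.8710
(Galilean addition would give -0.417c.)
Converting back: u = -0.8710 × 3.00 × 10^8 m/s.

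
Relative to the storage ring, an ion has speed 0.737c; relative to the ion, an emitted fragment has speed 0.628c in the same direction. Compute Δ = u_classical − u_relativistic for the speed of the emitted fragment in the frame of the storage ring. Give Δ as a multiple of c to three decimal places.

Galilean: u_cl = 0.628 + 0.737 = 1.3650.
Relativistic: u_rel = (0.628 + 0.737) / (1 + 0.628·0.737) = 1.3650/1.4628 = 0.9331.
Δ = 1.3650 − 0.9331 = 0.4319.
(The classical prediction exceeds c; the relativistic result does not.)

Δ = 0.432c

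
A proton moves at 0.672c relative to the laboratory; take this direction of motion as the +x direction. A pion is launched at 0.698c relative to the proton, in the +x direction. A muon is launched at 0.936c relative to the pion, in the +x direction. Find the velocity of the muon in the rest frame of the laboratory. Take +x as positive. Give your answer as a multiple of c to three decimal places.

0.998c

Apply u = (u' + v)/(1 + u'v/c²) successively, working outward toward the laboratory.
Start: velocity of the proton relative to the laboratory = 0.6720c.
Compose with the pion (u' = 0.698 in the proton frame): u_1 = (0.698 + 0.672) / (1 + 0.698·0.672) = 1.3700/1.4691 = 0.9326.
Compose with the muon (u' = 0.936 in the pion frame): u_2 = (0.936 + 0.933) / (1 + 0.936·0.933) = 1.8686/1.8729 = 0.9977.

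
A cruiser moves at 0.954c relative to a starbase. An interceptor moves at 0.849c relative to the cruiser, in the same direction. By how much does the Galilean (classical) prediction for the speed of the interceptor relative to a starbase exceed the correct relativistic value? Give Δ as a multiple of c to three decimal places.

Galilean: u_cl = 0.849 + 0.954 = 1.8030.
Relativistic: u_rel = (0.849 + 0.954) / (1 + 0.849·0.954) = 1.8030/1.8099 = 0.9962.
Δ = 1.8030 − 0.9962 = 0.8068.
(The classical prediction exceeds c; the relativistic result does not.)

Δ = 0.807c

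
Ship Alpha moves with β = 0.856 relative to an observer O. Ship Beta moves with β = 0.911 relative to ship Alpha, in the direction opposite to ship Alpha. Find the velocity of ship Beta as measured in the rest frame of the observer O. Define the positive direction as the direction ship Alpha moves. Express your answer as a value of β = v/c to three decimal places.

β = -0.250

With v = 0.856 and u' = -0.911 (in units of c),
u = (u' + v)/(1 + u'v/c²):
u = (-0.911 + 0.856) / (1 + (-0.911)·0.856) = -0.0550/0.2202 = -0.2498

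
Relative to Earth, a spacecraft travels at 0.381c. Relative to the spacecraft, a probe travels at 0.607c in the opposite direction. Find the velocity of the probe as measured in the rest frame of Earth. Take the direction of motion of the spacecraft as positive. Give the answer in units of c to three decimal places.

-0.294c

With v = 0.381 and u' = -0.607 (in units of c),
u = (u' + v)/(1 + u'v/c²):
u = (-0.607 + 0.381) / (1 + (-0.607)·0.381) = -0.2260/0.7687 = -0.2940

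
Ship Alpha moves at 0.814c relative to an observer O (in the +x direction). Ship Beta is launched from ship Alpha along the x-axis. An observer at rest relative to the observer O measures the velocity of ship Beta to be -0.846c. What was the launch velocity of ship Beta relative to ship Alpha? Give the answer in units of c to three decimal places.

Invert the composition law: u' = (u − v)/(1 − uv/c²).
u' = (-0.846 − 0.814) / (1 − (-0.846)(0.814)) = -1.6600/1.6886 = -0.9830.

-0.983c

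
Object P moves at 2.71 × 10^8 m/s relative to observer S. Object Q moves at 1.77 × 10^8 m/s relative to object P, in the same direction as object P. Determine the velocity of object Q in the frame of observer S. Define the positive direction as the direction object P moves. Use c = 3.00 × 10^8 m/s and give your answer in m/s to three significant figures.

2.92 × 10^8 m/s

In units of c (dividing by 3.00 × 10^8 m/s): v = 0.903, u' = 0.590.
u = (u' + v)/(1 + u'v/c²):
u = (0.590 + 0.903) / (1 + 0.590·0.903) = 1.4933/1.5330 = 0.9741
(Galilean addition would give +1.493c, exceeding c.)
Converting back: u = 0.9741 × 3.00 × 10^8 m/s.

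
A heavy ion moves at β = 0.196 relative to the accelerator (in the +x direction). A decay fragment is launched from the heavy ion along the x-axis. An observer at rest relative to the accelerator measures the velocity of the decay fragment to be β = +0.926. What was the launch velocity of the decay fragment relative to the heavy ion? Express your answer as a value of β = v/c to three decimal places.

β = +0.892

Invert the composition law: u' = (u − v)/(1 − uv/c²).
u' = (0.926 − 0.196) / (1 − (0.926)(0.196)) = 0.7300/0.8185 = 0.8919.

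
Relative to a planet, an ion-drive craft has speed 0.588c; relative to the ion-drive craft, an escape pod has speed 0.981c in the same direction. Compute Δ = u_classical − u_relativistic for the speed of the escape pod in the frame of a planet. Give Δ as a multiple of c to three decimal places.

Galilean: u_cl = 0.981 + 0.588 = 1.5690.
Relativistic: u_rel = (0.981 + 0.588) / (1 + 0.981·0.588) = 1.5690/1.5768 = 0.9950.
Δ = 1.5690 − 0.9950 = 0.5740.
(The classical prediction exceeds c; the relativistic result does not.)

Δ = 0.574c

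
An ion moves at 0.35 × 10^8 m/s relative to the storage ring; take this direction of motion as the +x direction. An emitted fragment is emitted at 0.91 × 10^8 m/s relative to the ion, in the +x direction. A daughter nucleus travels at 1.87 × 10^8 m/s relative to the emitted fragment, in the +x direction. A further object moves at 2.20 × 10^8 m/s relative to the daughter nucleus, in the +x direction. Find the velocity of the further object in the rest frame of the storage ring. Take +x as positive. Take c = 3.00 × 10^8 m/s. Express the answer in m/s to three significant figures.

Apply u = (u' + v)/(1 + u'v/c²) successively, working outward toward the storage ring.
(Dividing each given speed by c = 3.00 × 10^8 m/s to work in units of c.)
Start: velocity of the ion relative to the storage ring = 0.1167c.
Compose with the emitted fragment (u' = 0.303 in the ion frame): u_1 = (0.303 + 0.117) / (1 + 0.303·0.117) = 0.4200/1.0354 = 0.4056.
Compose with the daughter nucleus (u' = 0.623 in the emitted fragment frame): u_2 = (0.623 + 0.406) / (1 + 0.623·0.406) = 1.0290/1.2529 = 0.8213.
Compose with the further object (u' = 0.733 in the daughter nucleus frame): u_3 = (0.733 + 0.821) / (1 + 0.733·0.821) = 1.5546/1.6023 = 0.9703.
So u = 0.9703 × 3.00 × 10^8 m/s.

2.91 × 10^8 m/s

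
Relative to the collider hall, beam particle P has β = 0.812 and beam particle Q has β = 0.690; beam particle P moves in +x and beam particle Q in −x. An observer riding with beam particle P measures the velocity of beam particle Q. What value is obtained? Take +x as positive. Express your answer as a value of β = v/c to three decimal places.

β_A = 0.812, β_B = -0.690.
Transform to A's frame with the inverse velocity-addition law: u' = (u − v)/(1 − uv/c²), taking u = β_B and v = β_A.
u' = (-0.690 − 0.812) / (1 − (0.812)(-0.690)) = -1.5020/1.5603 = -0.9626.

β = -0.963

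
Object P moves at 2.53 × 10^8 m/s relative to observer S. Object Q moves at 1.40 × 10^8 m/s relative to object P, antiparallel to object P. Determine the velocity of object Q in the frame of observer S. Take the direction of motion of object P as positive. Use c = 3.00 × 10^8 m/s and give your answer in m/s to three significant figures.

+1.86 × 10^8 m/s

In units of c (dividing by 3.00 × 10^8 m/s): v = 0.843, u' = -0.467.
u = (u' + v)/(1 + u'v/c²):
u = (-0.467 + 0.843) / (1 + (-0.467)·0.843) = 0.3767/0.6064 = 0.6211
Converting back: u = 0.6211 × 3.00 × 10^8 m/s.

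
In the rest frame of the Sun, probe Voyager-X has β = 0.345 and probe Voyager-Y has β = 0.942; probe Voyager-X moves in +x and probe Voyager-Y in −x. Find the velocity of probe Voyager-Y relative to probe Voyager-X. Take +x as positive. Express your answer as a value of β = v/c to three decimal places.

β_A = 0.345, β_B = -0.942.
Transform to A's frame with the inverse velocity-addition law: u' = (u − v)/(1 − uv/c²), taking u = β_B and v = β_A.
u' = (-0.942 − 0.345) / (1 − (0.345)(-0.942)) = -1.2870/1.3250 = -0.9713.

β = -0.971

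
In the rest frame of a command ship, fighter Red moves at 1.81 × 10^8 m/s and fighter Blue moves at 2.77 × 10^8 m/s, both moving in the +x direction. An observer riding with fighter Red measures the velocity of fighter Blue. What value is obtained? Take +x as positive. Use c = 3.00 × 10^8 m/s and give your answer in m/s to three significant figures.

+2.17 × 10^8 m/s

β_A = 0.603, β_B = 0.923 (dividing each by c = 3.00 × 10^8 m/s).
Transform to A's frame with the inverse velocity-addition law: u' = (u − v)/(1 − uv/c²), taking u = β_B and v = β_A.
u' = (0.923 − 0.603) / (1 − (0.603)(0.923)) = 0.3200/0.4429 = 0.7225.
u' = 0.7225 × 3.00 × 10^8 m/s.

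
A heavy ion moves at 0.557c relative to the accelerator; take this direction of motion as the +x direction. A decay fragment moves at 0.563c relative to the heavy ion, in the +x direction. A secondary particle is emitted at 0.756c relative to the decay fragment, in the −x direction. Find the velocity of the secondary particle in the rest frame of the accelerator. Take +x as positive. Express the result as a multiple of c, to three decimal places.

+0.272c

Apply u = (u' + v)/(1 + u'v/c²) successively, working outward toward the accelerator.
Start: velocity of the heavy ion relative to the accelerator = 0.5570c.
Compose with the decay fragment (u' = 0.563 in the heavy ion frame): u_1 = (0.563 + 0.557) / (1 + 0.563·0.557) = 1.1200/1.3136 = 0.8526.
Compose with the secondary particle (u' = -0.756 in the decay fragment frame): u_2 = (-0.756 + 0.853) / (1 + (-0.756)·0.853) = 0.0966/0.3554 = 0.2719.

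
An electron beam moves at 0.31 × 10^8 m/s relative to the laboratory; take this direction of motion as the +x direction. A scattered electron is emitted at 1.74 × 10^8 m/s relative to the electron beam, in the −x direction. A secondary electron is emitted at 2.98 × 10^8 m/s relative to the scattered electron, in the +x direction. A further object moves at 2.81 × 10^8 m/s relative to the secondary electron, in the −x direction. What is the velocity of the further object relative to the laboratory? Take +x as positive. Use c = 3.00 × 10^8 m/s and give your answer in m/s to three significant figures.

Apply u = (u' + v)/(1 + u'v/c²) successively, working outward toward the laboratory.
(Dividing each given speed by c = 3.00 × 10^8 m/s to work in units of c.)
Start: velocity of the electron beam relative to the laboratory = 0.1033c.
Compose with the scattered electron (u' = -0.580 in the electron beam frame): u_1 = (-0.580 + 0.103) / (1 + (-0.580)·0.103) = -0.4767/0.9401 = -0.5071.
Compose with the secondary electron (u' = 0.993 in the scattered electron frame): u_2 = (0.993 + (-0.507)) / (1 + 0.993·(-0.507)) = 0.4863/0.4963 = 0.9798.
Compose with the further object (u' = -0.937 in the secondary electron frame): u_3 = (-0.937 + 0.980) / (1 + (-0.937)·0.980) = 0.0431/0.0823 = 0.5236.
So u = 0.5236 × 3.00 × 10^8 m/s.

+1.57 × 10^8 m/s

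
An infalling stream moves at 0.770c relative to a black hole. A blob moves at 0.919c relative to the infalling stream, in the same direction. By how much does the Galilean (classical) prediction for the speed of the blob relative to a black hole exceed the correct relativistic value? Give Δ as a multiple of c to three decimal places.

Δ = 0.700c

Galilean: u_cl = 0.919 + 0.770 = 1.6890.
Relativistic: u_rel = (0.919 + 0.770) / (1 + 0.919·0.770) = 1.6890/1.7076 = 0.9891.
Δ = 1.6890 − 0.9891 = 0.6999.
(The classical prediction exceeds c; the relativistic result does not.)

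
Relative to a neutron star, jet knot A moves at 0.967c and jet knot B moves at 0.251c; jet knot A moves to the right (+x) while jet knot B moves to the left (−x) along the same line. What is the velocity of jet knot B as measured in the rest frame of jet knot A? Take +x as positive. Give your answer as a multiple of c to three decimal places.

β_A = 0.967, β_B = -0.251.
Transform to A's frame with the inverse velocity-addition law: u' = (u − v)/(1 − uv/c²), taking u = β_B and v = β_A.
u' = (-0.251 − 0.967) / (1 − (0.967)(-0.251)) = -1.2180/1.2427 = -0.9801.

-0.980c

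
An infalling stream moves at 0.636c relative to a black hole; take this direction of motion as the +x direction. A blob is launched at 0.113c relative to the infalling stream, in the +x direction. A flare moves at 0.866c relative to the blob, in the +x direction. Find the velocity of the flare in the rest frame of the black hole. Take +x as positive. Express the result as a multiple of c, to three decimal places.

Apply u = (u' + v)/(1 + u'v/c²) successively, working outward toward the black hole.
Start: velocity of the infalling stream relative to the black hole = 0.6360c.
Compose with the blob (u' = 0.113 in the infalling stream frame): u_1 = (0.113 + 0.636) / (1 + 0.113·0.636) = 0.7490/1.0719 = 0.6988.
Compose with the flare (u' = 0.866 in the blob frame): u_2 = (0.866 + 0.699) / (1 + 0.866·0.699) = 1.5648/1.6051 = 0.9749.

0.975c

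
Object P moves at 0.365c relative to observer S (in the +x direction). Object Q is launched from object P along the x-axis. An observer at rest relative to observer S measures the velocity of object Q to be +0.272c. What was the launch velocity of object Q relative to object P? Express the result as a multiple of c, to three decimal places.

-0.103c

Invert the composition law: u' = (u − v)/(1 − uv/c²).
u' = (0.272 − 0.365) / (1 − (0.272)(0.365)) = -0.0930/0.9007 = -0.1033.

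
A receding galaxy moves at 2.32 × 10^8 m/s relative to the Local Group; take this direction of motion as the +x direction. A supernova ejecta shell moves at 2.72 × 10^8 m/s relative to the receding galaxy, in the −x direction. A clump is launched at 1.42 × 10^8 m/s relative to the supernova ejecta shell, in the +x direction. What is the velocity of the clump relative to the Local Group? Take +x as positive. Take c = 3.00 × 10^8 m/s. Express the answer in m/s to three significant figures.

Apply u = (u' + v)/(1 + u'v/c²) successively, working outward toward the Local Group.
(Dividing each given speed by c = 3.00 × 10^8 m/s to work in units of c.)
Start: velocity of the receding galaxy relative to the Local Group = 0.7733c.
Compose with the supernova ejecta shell (u' = -0.907 in the receding galaxy frame): u_1 = (-0.907 + 0.773) / (1 + (-0.907)·0.773) = -0.1333/0.2988 = -0.4462.
Compose with the clump (u' = 0.473 in the supernova ejecta shell frame): u_2 = (0.473 + (-0.446)) / (1 + 0.473·(-0.446)) = 0.0272/0.7888 = 0.0344.
So u = 0.0344 × 3.00 × 10^8 m/s.

+1.03 × 10^7 m/s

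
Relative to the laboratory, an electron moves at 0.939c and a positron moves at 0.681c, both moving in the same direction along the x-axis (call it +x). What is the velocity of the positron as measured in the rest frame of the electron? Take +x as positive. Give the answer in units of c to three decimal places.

-0.716c

β_A = 0.939, β_B = 0.681.
Transform to A's frame with the inverse velocity-addition law: u' = (u − v)/(1 − uv/c²), taking u = β_B and v = β_A.
u' = (0.681 − 0.939) / (1 − (0.939)(0.681)) = -0.2580/0.3605 = -0.7156.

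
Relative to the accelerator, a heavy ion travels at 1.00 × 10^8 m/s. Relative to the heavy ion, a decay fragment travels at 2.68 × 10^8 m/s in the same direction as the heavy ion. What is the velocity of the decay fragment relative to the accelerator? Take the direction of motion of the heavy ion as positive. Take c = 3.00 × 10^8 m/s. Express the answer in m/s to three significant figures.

In units of c (dividing by 3.00 × 10^8 m/s): v = 0.333, u' = 0.893.
u = (u' + v)/(1 + u'v/c²):
u = (0.893 + 0.333) / (1 + 0.893·0.333) = 1.2267/1.2978 = 0.9452
(Galilean addition would give +1.227c, exceeding c.)
Converting back: u = 0.9452 × 3.00 × 10^8 m/s.

2.84 × 10^8 m/s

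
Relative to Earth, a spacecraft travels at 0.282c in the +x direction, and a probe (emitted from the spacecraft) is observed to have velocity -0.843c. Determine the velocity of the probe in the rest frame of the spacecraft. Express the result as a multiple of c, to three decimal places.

-0.909c

Invert the composition law: u' = (u − v)/(1 − uv/c²).
u' = (-0.843 − 0.282) / (1 − (-0.843)(0.282)) = -1.1250/1.2377 = -0.9089.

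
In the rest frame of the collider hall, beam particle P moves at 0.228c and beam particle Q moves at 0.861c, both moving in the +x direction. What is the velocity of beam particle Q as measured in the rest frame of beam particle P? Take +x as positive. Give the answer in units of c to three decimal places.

+0.788c

β_A = 0.228, β_B = 0.861.
Transform to A's frame with the inverse velocity-addition law: u' = (u − v)/(1 − uv/c²), taking u = β_B and v = β_A.
u' = (0.861 − 0.228) / (1 − (0.228)(0.861)) = 0.6330/0.8037 = 0.7876.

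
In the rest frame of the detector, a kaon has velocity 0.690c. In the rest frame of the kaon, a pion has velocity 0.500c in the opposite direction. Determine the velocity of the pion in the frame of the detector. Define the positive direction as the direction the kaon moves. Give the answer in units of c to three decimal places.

+0.290c

With v = 0.690 and u' = -0.500 (in units of c),
u = (u' + v)/(1 + u'v/c²):
u = (-0.500 + 0.690) / (1 + (-0.500)·0.690) = 0.1900/0.6550 = 0.2901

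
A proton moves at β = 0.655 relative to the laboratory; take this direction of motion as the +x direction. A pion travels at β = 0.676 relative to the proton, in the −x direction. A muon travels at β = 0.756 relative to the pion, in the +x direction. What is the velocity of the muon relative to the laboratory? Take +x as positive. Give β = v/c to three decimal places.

β = +0.739

Apply u = (u' + v)/(1 + u'v/c²) successively, working outward toward the laboratory.
Start: velocity of the proton relative to the laboratory = 0.6550c.
Compose with the pion (u' = -0.676 in the proton frame): u_1 = (-0.676 + 0.655) / (1 + (-0.676)·0.655) = -0.0210/0.5572 = -0.0377.
Compose with the muon (u' = 0.756 in the pion frame): u_2 = (0.756 + (-0.038)) / (1 + 0.756·(-0.038)) = 0.7183/0.9715 = 0.7394.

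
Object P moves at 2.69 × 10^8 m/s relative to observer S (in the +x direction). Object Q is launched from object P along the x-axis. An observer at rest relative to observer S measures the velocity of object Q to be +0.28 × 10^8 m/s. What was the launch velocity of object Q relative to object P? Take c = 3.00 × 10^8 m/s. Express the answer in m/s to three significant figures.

-2.63 × 10^8 m/s

v = 0.897c, u = 0.093c.
Invert the composition law: u' = (u − v)/(1 − uv/c²).
u' = (0.093 − 0.897) / (1 − (0.093)(0.897)) = -0.8033/0.9163 = -0.8767.
u' = -0.8767 × 3.00 × 10^8 m/s.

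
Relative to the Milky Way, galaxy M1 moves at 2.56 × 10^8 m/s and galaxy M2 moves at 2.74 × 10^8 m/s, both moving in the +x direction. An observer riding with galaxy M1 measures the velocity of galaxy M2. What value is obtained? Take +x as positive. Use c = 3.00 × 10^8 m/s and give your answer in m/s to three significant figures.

+8.16 × 10^7 m/s

β_A = 0.853, β_B = 0.913 (dividing each by c = 3.00 × 10^8 m/s).
Transform to A's frame with the inverse velocity-addition law: u' = (u − v)/(1 − uv/c²), taking u = β_B and v = β_A.
u' = (0.913 − 0.853) / (1 − (0.853)(0.913)) = 0.0600/0.2206 = 0.2720.
u' = 0.2720 × 3.00 × 10^8 m/s.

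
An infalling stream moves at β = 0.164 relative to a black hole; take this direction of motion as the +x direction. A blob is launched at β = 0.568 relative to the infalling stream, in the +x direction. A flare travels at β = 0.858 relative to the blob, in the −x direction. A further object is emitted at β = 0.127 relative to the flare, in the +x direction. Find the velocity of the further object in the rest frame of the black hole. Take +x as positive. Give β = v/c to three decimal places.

β = -0.335

Apply u = (u' + v)/(1 + u'v/c²) successively, working outward toward the black hole.
Start: velocity of the infalling stream relative to the black hole = 0.1640c.
Compose with the blob (u' = 0.568 in the infalling stream frame): u_1 = (0.568 + 0.164) / (1 + 0.568·0.164) = 0.7320/1.0932 = 0.6696.
Compose with the flare (u' = -0.858 in the blob frame): u_2 = (-0.858 + 0.670) / (1 + (-0.858)·0.670) = -0.1884/0.4255 = -0.4428.
Compose with the further object (u' = 0.127 in the flare frame): u_3 = (0.127 + (-0.443)) / (1 + 0.127·(-0.443)) = -0.3158/0.9438 = -0.3346.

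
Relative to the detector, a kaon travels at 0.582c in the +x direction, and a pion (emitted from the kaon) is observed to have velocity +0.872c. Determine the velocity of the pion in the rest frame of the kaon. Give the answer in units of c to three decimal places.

+0.589c

Invert the composition law: u' = (u − v)/(1 − uv/c²).
u' = (0.872 − 0.582) / (1 − (0.872)(0.582)) = 0.2900/0.4925 = 0.5888.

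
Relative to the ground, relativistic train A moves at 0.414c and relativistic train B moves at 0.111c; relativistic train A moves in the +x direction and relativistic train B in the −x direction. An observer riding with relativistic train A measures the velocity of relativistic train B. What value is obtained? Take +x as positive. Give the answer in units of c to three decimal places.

-0.502c

β_A = 0.414, β_B = -0.111.
Transform to A's frame with the inverse velocity-addition law: u' = (u − v)/(1 − uv/c²), taking u = β_B and v = β_A.
u' = (-0.111 − 0.414) / (1 − (0.414)(-0.111)) = -0.5250/1.0460 = -0.5019.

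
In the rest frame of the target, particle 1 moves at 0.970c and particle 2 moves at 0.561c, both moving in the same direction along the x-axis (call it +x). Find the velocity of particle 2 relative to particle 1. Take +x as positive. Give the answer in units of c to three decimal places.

β_A = 0.970, β_B = 0.561.
Transform to A's frame with the inverse velocity-addition law: u' = (u − v)/(1 − uv/c²), taking u = β_B and v = β_A.
u' = (0.561 − 0.970) / (1 − (0.970)(0.561)) = -0.4090/0.4558 = -0.8973.

-0.897c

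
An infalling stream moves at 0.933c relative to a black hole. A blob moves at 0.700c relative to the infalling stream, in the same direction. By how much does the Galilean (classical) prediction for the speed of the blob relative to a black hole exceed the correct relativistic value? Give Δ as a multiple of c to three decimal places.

Δ = 0.645c

Galilean: u_cl = 0.700 + 0.933 = 1.6330.
Relativistic: u_rel = (0.700 + 0.933) / (1 + 0.700·0.933) = 1.6330/1.6531 = 0.9878.
Δ = 1.6330 − 0.9878 = 0.6452.
(The classical prediction exceeds c; the relativistic result does not.)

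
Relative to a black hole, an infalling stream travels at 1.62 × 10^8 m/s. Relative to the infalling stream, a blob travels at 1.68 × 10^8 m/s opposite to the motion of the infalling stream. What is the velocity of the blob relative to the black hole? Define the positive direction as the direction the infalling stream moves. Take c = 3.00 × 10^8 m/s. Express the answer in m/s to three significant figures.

In units of c (dividing by 3.00 × 10^8 m/s): v = 0.540, u' = -0.560.
u = (u' + v)/(1 + u'v/c²):
u = (-0.560 + 0.540) / (1 + (-0.560)·0.540) = -0.0200/0.6976 = -0.0287
Converting back: u = -0.0287 × 3.00 × 10^8 m/s.

-8.60 × 10^6 m/s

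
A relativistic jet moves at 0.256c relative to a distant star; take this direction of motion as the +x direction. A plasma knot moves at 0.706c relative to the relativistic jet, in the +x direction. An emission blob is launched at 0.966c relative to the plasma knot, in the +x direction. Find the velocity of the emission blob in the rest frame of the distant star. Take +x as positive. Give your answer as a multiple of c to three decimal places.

Apply u = (u' + v)/(1 + u'v/c²) successively, working outward toward the distant star.
Start: velocity of the relativistic jet relative to the distant star = 0.2560c.
Compose with the plasma knot (u' = 0.706 in the relativistic jet frame): u_1 = (0.706 + 0.256) / (1 + 0.706·0.256) = 0.9620/1.1807 = 0.8147.
Compose with the emission blob (u' = 0.966 in the plasma knot frame): u_2 = (0.966 + 0.815) / (1 + 0.966·0.815) = 1.7807/1.7870 = 0.9965.

0.996c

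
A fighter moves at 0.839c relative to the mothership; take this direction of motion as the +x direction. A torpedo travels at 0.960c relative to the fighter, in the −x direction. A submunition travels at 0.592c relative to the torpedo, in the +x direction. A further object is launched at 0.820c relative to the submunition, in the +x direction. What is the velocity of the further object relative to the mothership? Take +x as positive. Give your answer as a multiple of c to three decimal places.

Apply u = (u' + v)/(1 + u'v/c²) successively, working outward toward the mothership.
Start: velocity of the fighter relative to the mothership = 0.8390c.
Compose with the torpedo (u' = -0.960 in the fighter frame): u_1 = (-0.960 + 0.839) / (1 + (-0.960)·0.839) = -0.1210/0.1946 = -0.6219.
Compose with the submunition (u' = 0.592 in the torpedo frame): u_2 = (0.592 + (-0.622)) / (1 + 0.592·(-0.622)) = -0.0299/0.6318 = -0.0473.
Compose with the further object (u' = 0.820 in the submunition frame): u_3 = (0.820 + (-0.047)) / (1 + 0.820·(-0.047)) = 0.7727/0.9612 = 0.8039.

+0.804c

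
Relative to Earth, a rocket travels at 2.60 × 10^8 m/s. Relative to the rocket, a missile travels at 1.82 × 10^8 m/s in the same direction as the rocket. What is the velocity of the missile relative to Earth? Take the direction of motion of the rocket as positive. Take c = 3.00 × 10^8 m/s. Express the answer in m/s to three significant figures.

2.90 × 10^8 m/s

In units of c (dividing by 3.00 × 10^8 m/s): v = 0.867, u' = 0.607.
u = (u' + v)/(1 + u'v/c²):
u = (0.607 + 0.867) / (1 + 0.607·0.867) = 1.4733/1.5258 = 0.9656
Converting back: u = 0.9656 × 3.00 × 10^8 m/s.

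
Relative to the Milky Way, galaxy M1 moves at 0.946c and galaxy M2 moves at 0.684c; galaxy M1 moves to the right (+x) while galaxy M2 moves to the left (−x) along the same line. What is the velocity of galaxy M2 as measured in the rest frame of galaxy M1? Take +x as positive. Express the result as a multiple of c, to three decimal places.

-0.990c

β_A = 0.946, β_B = -0.684.
Transform to A's frame with the inverse velocity-addition law: u' = (u − v)/(1 − uv/c²), taking u = β_B and v = β_A.
u' = (-0.684 − 0.946) / (1 − (0.946)(-0.684)) = -1.6300/1.6471 = -0.9896.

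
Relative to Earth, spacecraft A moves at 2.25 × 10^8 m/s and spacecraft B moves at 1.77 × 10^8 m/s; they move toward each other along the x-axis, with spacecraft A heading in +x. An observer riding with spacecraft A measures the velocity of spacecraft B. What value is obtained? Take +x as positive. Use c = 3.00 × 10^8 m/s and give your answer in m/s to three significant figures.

β_A = 0.750, β_B = -0.590 (dividing each by c = 3.00 × 10^8 m/s).
Transform to A's frame with the inverse velocity-addition law: u' = (u − v)/(1 − uv/c²), taking u = β_B and v = β_A.
u' = (-0.590 − 0.750) / (1 − (0.750)(-0.590)) = -1.3400/1.4425 = -0.9289.
u' = -0.9289 × 3.00 × 10^8 m/s.

-2.79 × 10^8 m/s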